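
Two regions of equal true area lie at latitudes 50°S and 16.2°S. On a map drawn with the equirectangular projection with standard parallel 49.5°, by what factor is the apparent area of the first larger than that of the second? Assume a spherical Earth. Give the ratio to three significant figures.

1.49

In the equirectangular projection with standard parallel φ₀ = 49.5° (x = Rλ cos φ₀, y = Rφ), meridians are true-scale (h = 1) and the parallel scale is k = cos φ₀ / cos φ.
Areal scale at 50°: h·k = 1.000 × 1.010 = 1.010.
Areal scale at 16.2°: h·k = 1.000 × 0.6763 = 0.6763.
Ratio = 1.010/0.6763 ≈ 1.49.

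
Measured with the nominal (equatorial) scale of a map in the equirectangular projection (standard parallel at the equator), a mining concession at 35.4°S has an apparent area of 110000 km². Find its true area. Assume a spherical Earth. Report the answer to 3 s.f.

Plate carrée maps x = Rλ, y = Rφ. The meridian scale is h = 1 and the parallel scale is k = 1/cos φ = sec φ.
Areal scale = h·k = 1 × sec φ; at 35.4°, h = 1.000, k = 1.227, so h·k = 1.227.
True area = apparent / (areal scale) = 110000 / 1.227 ≈ 89700 km².

89700 km²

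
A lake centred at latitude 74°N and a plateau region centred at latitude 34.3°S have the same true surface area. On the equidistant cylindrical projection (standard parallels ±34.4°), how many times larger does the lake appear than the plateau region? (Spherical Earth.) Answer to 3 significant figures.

With standard parallel φ₀ = 34.4°, the equirectangular projection gives x = Rλ cos φ₀, y = Rφ, so h = 1 and k = cos 34.4° / cos φ.
Areal scale at 74°: h·k = 1.000 × 2.993 = 2.993.
Areal scale at 34.3°: h·k = 1.000 × 0.9988 = 0.9988.
Ratio = 2.993/0.9988 ≈ 3.00.

3.00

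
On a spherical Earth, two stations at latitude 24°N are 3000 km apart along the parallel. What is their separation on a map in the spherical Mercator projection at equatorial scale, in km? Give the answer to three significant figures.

3280 km

Mercator is conformal, so the point scale is isotropic: h = k = sec φ = 1/cos φ.
Along the parallel, k = sec 24° = 1/0.9135 = 1.095.
Map distance = 3000 × 1.095 ≈ 3280 km.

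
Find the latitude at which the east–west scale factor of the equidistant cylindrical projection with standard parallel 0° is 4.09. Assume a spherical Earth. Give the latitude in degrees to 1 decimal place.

Plate carrée: h = 1, k = sec φ along parallels.
sec φ = 4.09  ⇒  cos φ = 0.2445  ⇒  φ ≈ 75.8°.

75.8°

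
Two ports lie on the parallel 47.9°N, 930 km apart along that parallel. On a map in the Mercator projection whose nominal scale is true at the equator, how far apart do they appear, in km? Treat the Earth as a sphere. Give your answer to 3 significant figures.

1390 km

For Mercator, h = k = sec φ (a conformal cylindrical projection has a single point scale, 1/cos φ).
Along the parallel, k = sec 47.9° = 1/0.6704 = 1.492.
Map distance = 930 × 1.492 ≈ 1390 km.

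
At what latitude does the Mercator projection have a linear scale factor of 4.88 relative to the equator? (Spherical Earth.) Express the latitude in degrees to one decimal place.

78.2°

Mercator scale is k = sec φ = 1/cos φ.
1/cos φ = 4.88  ⇒  cos φ = 0.2049  ⇒  φ = arccos(0.2049) ≈ 78.2°.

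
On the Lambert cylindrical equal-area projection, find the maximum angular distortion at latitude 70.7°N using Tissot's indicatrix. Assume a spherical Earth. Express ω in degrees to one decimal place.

106.8°

The Lambert cylindrical equal-area projection is the cylindrical equal-area projection with its standard parallel at the equator (φ₀ = 0). Cylindrical equal-area (φ₀ = 0°): h = cos φ / cos 0° along meridians, k = cos 0° / cos φ along parallels; h·k = 1.
At 70.7°: h = 0.3305, k = 3.026; principal scales a = 3.026, b = 0.3305.
sin(ω/2) = (a − b)/(a + b) = 2.695/3.356 = 0.8030, so ω = 2 arcsin(0.8030) ≈ 106.8°.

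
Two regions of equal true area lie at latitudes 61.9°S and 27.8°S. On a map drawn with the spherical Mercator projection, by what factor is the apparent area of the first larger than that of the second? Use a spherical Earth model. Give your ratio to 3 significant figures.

Mercator is conformal with k = sec φ, so areal scale = k² = sec²φ.
At 61.9°: sec²(61.9°) = 1/0.4710² = 4.508.
At 27.8°: sec²(27.8°) = 1/0.8846² = 1.278.
Ratio = 4.508/1.278 = cos²(27.8°)/cos²(61.9°) ≈ 3.53.

3.53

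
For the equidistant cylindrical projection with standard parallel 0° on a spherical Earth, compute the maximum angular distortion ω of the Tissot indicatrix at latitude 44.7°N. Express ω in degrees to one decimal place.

Plate carrée maps x = Rλ, y = Rφ. The meridian scale is h = 1 and the parallel scale is k = 1/cos φ = sec φ.
At 44.7°: h = 1.000, k = 1.407; principal scales a = 1.407, b = 1.000.
sin(ω/2) = (a − b)/(a + b) = 0.4069/2.407 = 0.1690, so ω = 2 arcsin(0.1690) ≈ 19.5°.

19.5°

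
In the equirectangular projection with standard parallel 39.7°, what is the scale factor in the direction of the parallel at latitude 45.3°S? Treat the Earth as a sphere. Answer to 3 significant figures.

1.09

The equidistant cylindrical projection with φ₀ = 39.7° has h = 1 (meridians true) and k = cos φ₀ / cos φ along parallels.
k = cos 39.7° / cos 45.3° = 0.7694/0.7034 = 1.094.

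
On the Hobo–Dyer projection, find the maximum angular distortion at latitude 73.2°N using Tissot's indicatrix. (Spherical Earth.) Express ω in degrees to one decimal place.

99.9°

The Hobo–Dyer projection is cylindrical equal-area with φ₀ = 37.5°. For cylindrical equal-area with standard parallel φ₀, h = cos φ / cos φ₀ and k = cos φ₀ / cos φ, so h·k = 1.
At 73.2°: h = 0.3643, k = 2.745; principal scales a = 2.745, b = 0.3643.
sin(ω/2) = (a − b)/(a + b) = 2.381/3.109 = 0.7657, so ω = 2 arcsin(0.7657) ≈ 99.9°.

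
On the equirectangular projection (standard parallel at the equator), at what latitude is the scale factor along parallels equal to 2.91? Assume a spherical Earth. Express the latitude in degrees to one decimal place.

69.9°

Plate carrée: h = 1, k = sec φ along parallels.
sec φ = 2.91  ⇒  cos φ = 0.3436  ⇒  φ ≈ 69.9°.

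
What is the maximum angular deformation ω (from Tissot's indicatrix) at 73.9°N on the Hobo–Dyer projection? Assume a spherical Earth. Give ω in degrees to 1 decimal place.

102.9°

Hobo–Dyer is a cylindrical equal-area projection with standard parallels at ±37.5°. For cylindrical equal-area with standard parallel φ₀, h = cos φ / cos φ₀ and k = cos φ₀ / cos φ, so h·k = 1.
At 73.9°: h = 0.3495, k = 2.861; principal scales a = 2.861, b = 0.3495.
sin(ω/2) = (a − b)/(a + b) = 2.511/3.210 = 0.7822, so ω = 2 arcsin(0.7822) ≈ 102.9°.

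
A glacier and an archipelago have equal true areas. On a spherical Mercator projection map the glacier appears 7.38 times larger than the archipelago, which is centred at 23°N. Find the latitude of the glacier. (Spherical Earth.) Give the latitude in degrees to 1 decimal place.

For equal true areas on Mercator, apparent areas scale as sec²φ, so the ratio is cos²φ₂ / cos²φ₁.
cos²φ₂ / cos²φ₁ = 7.38  ⇒  cos φ₁ = cos 23° / √7.38 = 0.9205/2.717 = 0.3388.
φ₁ = arccos(0.3388) ≈ 70.2°.

70.2°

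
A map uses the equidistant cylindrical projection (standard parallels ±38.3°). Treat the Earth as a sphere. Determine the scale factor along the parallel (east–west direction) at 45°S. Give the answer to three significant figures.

In the equirectangular projection with standard parallel φ₀ = 38.3° (x = Rλ cos φ₀, y = Rφ), meridians are true-scale (h = 1) and the parallel scale is k = cos φ₀ / cos φ.
k = cos 38.3° / cos 45° = 0.7848/0.7071 = 1.110.

1.11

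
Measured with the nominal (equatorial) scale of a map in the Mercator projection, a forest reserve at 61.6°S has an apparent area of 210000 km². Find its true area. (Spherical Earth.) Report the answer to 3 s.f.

47500 km²

For Mercator, h = k = sec φ (a conformal cylindrical projection has a single point scale, 1/cos φ).
Areal scale = k² = sec²φ = 1/cos²(61.6°) = 1/0.4756² = 4.421.
True area = apparent / (areal scale) = 210000 / 4.421 ≈ 47500 km².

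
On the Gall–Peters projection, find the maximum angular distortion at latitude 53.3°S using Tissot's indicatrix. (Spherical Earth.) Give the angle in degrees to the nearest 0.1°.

19.2°

Gall–Peters is a cylindrical equal-area projection with standard parallels at ±45°. A cylindrical equal-area projection with standard parallel φ₀ has meridian scale h = cos φ / cos φ₀ and parallel scale k = cos φ₀ / cos φ (so areas are preserved, h·k = 1).
At 53.3°: h = 0.8452, k = 1.183; principal scales a = 1.183, b = 0.8452.
sin(ω/2) = (a − b)/(a + b) = 0.3380/2.028 = 0.1666, so ω = 2 arcsin(0.1666) ≈ 19.2°.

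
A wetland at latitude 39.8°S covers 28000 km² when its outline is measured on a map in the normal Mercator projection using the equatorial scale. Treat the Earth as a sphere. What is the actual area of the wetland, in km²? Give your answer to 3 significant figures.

Mercator is conformal, so the point scale is isotropic: h = k = sec φ = 1/cos φ.
Areal scale = k² = sec²φ = 1/cos²(39.8°) = 1/0.7683² = 1.694.
True area = apparent / (areal scale) = 28000 / 1.694 ≈ 16500 km².

16500 km²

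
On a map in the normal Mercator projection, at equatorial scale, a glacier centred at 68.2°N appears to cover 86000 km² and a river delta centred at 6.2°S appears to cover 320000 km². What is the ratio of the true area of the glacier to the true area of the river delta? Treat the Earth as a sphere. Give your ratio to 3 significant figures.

0.0375

On Mercator the areal scale is sec²φ, so true area = apparent × cos²φ.
True area of glacier: 86000 × cos²(68.2°) = 86000 × 0.1379 = 11860 km².
True area of river delta: 320000 × cos²(6.2°) = 320000 × 0.9883 = 316300 km².
Ratio = 11860 / 316300 ≈ 0.0375.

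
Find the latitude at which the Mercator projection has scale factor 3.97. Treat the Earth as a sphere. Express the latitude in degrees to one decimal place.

75.4°

Mercator scale is k = sec φ = 1/cos φ.
1/cos φ = 3.97  ⇒  cos φ = 0.2519  ⇒  φ = arccos(0.2519) ≈ 75.4°.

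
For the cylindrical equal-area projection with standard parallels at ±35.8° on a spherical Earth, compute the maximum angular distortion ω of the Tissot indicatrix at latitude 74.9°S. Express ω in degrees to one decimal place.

108.8°

For cylindrical equal-area with standard parallel φ₀, h = cos φ / cos φ₀ and k = cos φ₀ / cos φ, so h·k = 1.
At 74.9°: h = 0.3212, k = 3.113; principal scales a = 3.113, b = 0.3212.
sin(ω/2) = (a − b)/(a + b) = 2.792/3.435 = 0.8130, so ω = 2 arcsin(0.8130) ≈ 108.8°.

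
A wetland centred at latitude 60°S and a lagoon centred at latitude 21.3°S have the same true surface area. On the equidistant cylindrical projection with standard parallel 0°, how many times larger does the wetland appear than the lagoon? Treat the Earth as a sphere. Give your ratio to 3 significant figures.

1.86

For the equirectangular projection with φ₀ = 0 (plate carrée), h = 1 along meridians and k = sec φ along parallels.
Areal scale at 60°: h·k = 1.000 × 2.000 = 2.000.
Areal scale at 21.3°: h·k = 1.000 × 1.073 = 1.073.
Ratio = 2.000/1.073 ≈ 1.86.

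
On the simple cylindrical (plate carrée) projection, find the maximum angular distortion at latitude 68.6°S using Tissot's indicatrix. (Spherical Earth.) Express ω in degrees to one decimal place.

55.5°

Plate carrée maps x = Rλ, y = Rφ. The meridian scale is h = 1 and the parallel scale is k = 1/cos φ = sec φ.
At 68.6°: h = 1.000, k = 2.741; principal scales a = 2.741, b = 1.000.
sin(ω/2) = (a − b)/(a + b) = 1.741/3.741 = 0.4653, so ω = 2 arcsin(0.4653) ≈ 55.5°.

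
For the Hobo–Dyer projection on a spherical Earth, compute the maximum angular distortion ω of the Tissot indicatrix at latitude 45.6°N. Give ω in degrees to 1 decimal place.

The Hobo–Dyer projection is cylindrical equal-area with φ₀ = 37.5°. A cylindrical equal-area projection with standard parallel φ₀ has meridian scale h = cos φ / cos φ₀ and parallel scale k = cos φ₀ / cos φ (so areas are preserved, h·k = 1).
At 45.6°: h = 0.8819, k = 1.134; principal scales a = 1.134, b = 0.8819.
sin(ω/2) = (a − b)/(a + b) = 0.2520/2.016 = 0.1250, so ω = 2 arcsin(0.1250) ≈ 14.4°.

14.4°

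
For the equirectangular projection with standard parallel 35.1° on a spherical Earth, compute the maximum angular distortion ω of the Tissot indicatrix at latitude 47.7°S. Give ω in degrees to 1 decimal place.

With standard parallel φ₀ = 35.1°, the equirectangular projection gives x = Rλ cos φ₀, y = Rφ, so h = 1 and k = cos 35.1° / cos φ.
At 47.7°: h = 1.000, k = 1.216; principal scales a = 1.216, b = 1.000.
sin(ω/2) = (a − b)/(a + b) = 0.2157/2.216 = 0.09733, so ω = 2 arcsin(0.09733) ≈ 11.2°.

11.2°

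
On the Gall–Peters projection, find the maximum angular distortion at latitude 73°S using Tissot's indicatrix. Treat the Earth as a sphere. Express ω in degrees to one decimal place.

90.1°

The Gall–Peters projection is cylindrical equal-area with φ₀ = 45°. Cylindrical equal-area (φ₀ = 45°): h = cos φ / cos 45° along meridians, k = cos 45° / cos φ along parallels; h·k = 1.
At 73°: h = 0.4135, k = 2.419; principal scales a = 2.419, b = 0.4135.
sin(ω/2) = (a − b)/(a + b) = 2.005/2.832 = 0.7080, so ω = 2 arcsin(0.7080) ≈ 90.1°.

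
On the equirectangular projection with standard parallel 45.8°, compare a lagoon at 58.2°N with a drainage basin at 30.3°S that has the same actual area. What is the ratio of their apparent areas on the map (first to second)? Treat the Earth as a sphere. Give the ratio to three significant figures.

In the equirectangular projection with standard parallel φ₀ = 45.8° (x = Rλ cos φ₀, y = Rφ), meridians are true-scale (h = 1) and the parallel scale is k = cos φ₀ / cos φ.
Areal scale at 58.2°: h·k = 1.000 × 1.323 = 1.323.
Areal scale at 30.3°: h·k = 1.000 × 0.8075 = 0.8075.
Ratio = 1.323/0.8075 ≈ 1.64.

1.64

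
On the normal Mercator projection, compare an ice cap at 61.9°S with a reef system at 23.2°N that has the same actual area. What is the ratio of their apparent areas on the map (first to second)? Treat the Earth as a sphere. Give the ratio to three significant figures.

3.81

Mercator areal scale is sec²φ.
At 61.9°: sec²(61.9°) = 1/0.4710² = 4.508.
At 23.2°: sec²(23.2°) = 1/0.9191² = 1.184.
Ratio = 4.508/1.184 = cos²(23.2°)/cos²(61.9°) ≈ 3.81.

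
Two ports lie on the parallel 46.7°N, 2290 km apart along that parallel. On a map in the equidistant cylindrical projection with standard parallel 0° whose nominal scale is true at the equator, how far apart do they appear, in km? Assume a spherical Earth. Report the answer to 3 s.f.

In the plate carrée (x = Rλ, y = Rφ), meridians are true-scale (h = 1) and parallels are stretched by k = sec φ.
Along the parallel, k = sec 46.7° = 1/0.6858 = 1.458.
Map distance = 2290 × 1.458 ≈ 3340 km.

3340 km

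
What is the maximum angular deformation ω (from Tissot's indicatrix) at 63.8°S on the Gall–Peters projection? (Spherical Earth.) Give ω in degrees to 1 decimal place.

Gall–Peters is a cylindrical equal-area projection with standard parallels at ±45°. A cylindrical equal-area projection with standard parallel φ₀ has meridian scale h = cos φ / cos φ₀ and parallel scale k = cos φ₀ / cos φ (so areas are preserved, h·k = 1).
At 63.8°: h = 0.6244, k = 1.602; principal scales a = 1.602, b = 0.6244.
sin(ω/2) = (a − b)/(a + b) = 0.9772/2.226 = 0.4390, so ω = 2 arcsin(0.4390) ≈ 52.1°.

52.1°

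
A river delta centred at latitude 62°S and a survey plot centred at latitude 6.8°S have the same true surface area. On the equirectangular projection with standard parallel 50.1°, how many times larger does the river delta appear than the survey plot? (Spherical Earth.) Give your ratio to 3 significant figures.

The equidistant cylindrical projection with φ₀ = 50.1° has h = 1 (meridians true) and k = cos φ₀ / cos φ along parallels.
Areal scale at 62°: h·k = 1.000 × 1.366 = 1.366.
Areal scale at 6.8°: h·k = 1.000 × 0.6460 = 0.6460.
Ratio = 1.366/0.6460 ≈ 2.12.

2.12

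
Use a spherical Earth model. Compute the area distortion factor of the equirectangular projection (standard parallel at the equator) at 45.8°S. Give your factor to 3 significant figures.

In the plate carrée (x = Rλ, y = Rφ), meridians are true-scale (h = 1) and parallels are stretched by k = sec φ.
Areal scale = h·k = 1 × sec φ; at 45.8°, h = 1.000, k = 1.434, so h·k = 1.434.

1.43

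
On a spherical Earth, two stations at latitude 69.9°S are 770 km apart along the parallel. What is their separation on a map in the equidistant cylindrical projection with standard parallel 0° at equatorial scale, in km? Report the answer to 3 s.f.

2240 km

For the equirectangular projection with φ₀ = 0 (plate carrée), h = 1 along meridians and k = sec φ along parallels.
Along the parallel, k = sec 69.9° = 1/0.3437 = 2.910.
Map distance = 770 × 2.910 ≈ 2240 km.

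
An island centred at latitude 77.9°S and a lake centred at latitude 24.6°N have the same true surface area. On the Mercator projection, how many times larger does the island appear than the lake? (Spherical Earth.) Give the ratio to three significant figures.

Mercator areal scale is sec²φ.
At 77.9°: sec²(77.9°) = 1/0.2096² = 22.76.
At 24.6°: sec²(24.6°) = 1/0.9092² = 1.210.
Ratio = 22.76/1.210 = cos²(24.6°)/cos²(77.9°) ≈ 18.8.

18.8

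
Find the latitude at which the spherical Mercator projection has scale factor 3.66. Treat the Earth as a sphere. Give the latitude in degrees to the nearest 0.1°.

Mercator scale is k = sec φ = 1/cos φ.
1/cos φ = 3.66  ⇒  cos φ = 0.2732  ⇒  φ = arccos(0.2732) ≈ 74.1°.

74.1°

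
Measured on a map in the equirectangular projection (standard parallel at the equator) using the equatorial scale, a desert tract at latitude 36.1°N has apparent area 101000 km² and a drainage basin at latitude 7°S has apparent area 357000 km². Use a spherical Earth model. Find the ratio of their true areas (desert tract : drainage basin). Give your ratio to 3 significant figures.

0.230

On the plate carrée, areal scale = h·k = 1 × sec φ, so true area = apparent × cos φ.
True area of desert tract: 101000 × cos(36.1°) = 101000 × 0.8080 = 81610 km².
True area of drainage basin: 357000 × cos(7°) = 357000 × 0.9925 = 354300 km².
Ratio = 81610 / 354300 ≈ 0.230.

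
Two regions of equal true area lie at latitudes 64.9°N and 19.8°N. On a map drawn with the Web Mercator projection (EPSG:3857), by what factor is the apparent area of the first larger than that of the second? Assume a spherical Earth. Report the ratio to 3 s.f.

4.92

Mercator areal scale is sec²φ.
At 64.9°: sec²(64.9°) = 1/0.4242² = 5.557.
At 19.8°: sec²(19.8°) = 1/0.9409² = 1.130.
Ratio = 5.557/1.130 = cos²(19.8°)/cos²(64.9°) ≈ 4.92.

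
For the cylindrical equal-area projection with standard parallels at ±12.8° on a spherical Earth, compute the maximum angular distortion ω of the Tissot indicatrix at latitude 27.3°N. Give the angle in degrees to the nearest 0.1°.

10.6°

A cylindrical equal-area projection with standard parallel φ₀ has meridian scale h = cos φ / cos φ₀ and parallel scale k = cos φ₀ / cos φ (so areas are preserved, h·k = 1).
At 27.3°: h = 0.9113, k = 1.097; principal scales a = 1.097, b = 0.9113.
sin(ω/2) = (a − b)/(a + b) = 0.1861/2.009 = 0.09266, so ω = 2 arcsin(0.09266) ≈ 10.6°.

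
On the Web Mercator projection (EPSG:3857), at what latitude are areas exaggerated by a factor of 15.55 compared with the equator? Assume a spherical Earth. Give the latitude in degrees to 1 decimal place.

75.3°

Mercator areal scale is sec²φ.
sec²φ = 15.55  ⇒  cos²φ = 0.06431  ⇒  cos φ = 0.2536.
φ = arccos(0.2536) ≈ 75.3°.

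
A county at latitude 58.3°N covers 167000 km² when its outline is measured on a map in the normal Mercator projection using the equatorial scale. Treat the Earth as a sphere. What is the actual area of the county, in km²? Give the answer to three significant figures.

The Mercator projection is conformal; its linear scale factor is the same in every direction and equals sec φ = 1/cos φ.
Areal scale = k² = sec²φ = 1/cos²(58.3°) = 1/0.5255² = 3.622.
True area = apparent / (areal scale) = 167000 / 3.622 ≈ 46100 km².

46100 km²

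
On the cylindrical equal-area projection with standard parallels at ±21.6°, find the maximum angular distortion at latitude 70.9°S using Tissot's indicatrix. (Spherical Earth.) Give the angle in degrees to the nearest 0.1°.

For cylindrical equal-area with standard parallel φ₀, h = cos φ / cos φ₀ and k = cos φ₀ / cos φ, so h·k = 1.
At 70.9°: h = 0.3519, k = 2.841; principal scales a = 2.841, b = 0.3519.
sin(ω/2) = (a − b)/(a + b) = 2.490/3.193 = 0.7796, so ω = 2 arcsin(0.7796) ≈ 102.4°.

102.4°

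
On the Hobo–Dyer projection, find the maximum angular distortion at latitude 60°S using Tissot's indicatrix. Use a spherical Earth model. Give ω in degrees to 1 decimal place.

Hobo–Dyer is a cylindrical equal-area projection with standard parallels at ±37.5°. A cylindrical equal-area projection with standard parallel φ₀ has meridian scale h = cos φ / cos φ₀ and parallel scale k = cos φ₀ / cos φ (so areas are preserved, h·k = 1).
At 60°: h = 0.6302, k = 1.587; principal scales a = 1.587, b = 0.6302.
sin(ω/2) = (a − b)/(a + b) = 0.9565/2.217 = 0.4314, so ω = 2 arcsin(0.4314) ≈ 51.1°.

51.1°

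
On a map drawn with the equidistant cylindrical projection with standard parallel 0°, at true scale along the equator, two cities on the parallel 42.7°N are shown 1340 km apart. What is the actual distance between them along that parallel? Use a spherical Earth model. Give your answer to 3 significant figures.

In the plate carrée (x = Rλ, y = Rφ), meridians are true-scale (h = 1) and parallels are stretched by k = sec φ.
Along the parallel at 42.7°, map distances are exaggerated by k = sec 42.7° = 1.361.
True distance = 1340 / 1.361 = 1340 × cos 42.7° ≈ 985 km.

985 km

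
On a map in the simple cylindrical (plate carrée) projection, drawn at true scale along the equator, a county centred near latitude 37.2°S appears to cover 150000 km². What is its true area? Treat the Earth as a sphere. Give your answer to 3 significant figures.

For the equirectangular projection with φ₀ = 0 (plate carrée), h = 1 along meridians and k = sec φ along parallels.
Areal scale = h·k = 1 × sec φ; at 37.2°, h = 1.000, k = 1.255, so h·k = 1.255.
True area = apparent / (areal scale) = 150000 / 1.255 ≈ 119000 km².

119000 km²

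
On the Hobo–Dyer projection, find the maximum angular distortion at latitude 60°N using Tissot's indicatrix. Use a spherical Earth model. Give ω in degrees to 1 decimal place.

Hobo–Dyer is a cylindrical equal-area projection with standard parallels at ±37.5°. For cylindrical equal-area with standard parallel φ₀, h = cos φ / cos φ₀ and k = cos φ₀ / cos φ, so h·k = 1.
At 60°: h = 0.6302, k = 1.587; principal scales a = 1.587, b = 0.6302.
sin(ω/2) = (a − b)/(a + b) = 0.9565/2.217 = 0.4314, so ω = 2 arcsin(0.4314) ≈ 51.1°.

51.1°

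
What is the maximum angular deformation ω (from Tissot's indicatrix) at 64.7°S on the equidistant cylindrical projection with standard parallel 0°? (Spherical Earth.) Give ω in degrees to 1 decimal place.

In the plate carrée (x = Rλ, y = Rφ), meridians are true-scale (h = 1) and parallels are stretched by k = sec φ.
At 64.7°: h = 1.000, k = 2.340; principal scales a = 2.340, b = 1.000.
sin(ω/2) = (a − b)/(a + b) = 1.340/3.340 = 0.4012, so ω = 2 arcsin(0.4012) ≈ 47.3°.

47.3°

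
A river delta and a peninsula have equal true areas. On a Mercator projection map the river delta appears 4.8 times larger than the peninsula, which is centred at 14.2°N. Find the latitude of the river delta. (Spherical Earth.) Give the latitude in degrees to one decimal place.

For equal true areas on Mercator, apparent areas scale as sec²φ, so the ratio is cos²φ₂ / cos²φ₁.
cos²φ₂ / cos²φ₁ = 4.8  ⇒  cos φ₁ = cos 14.2° / √4.8 = 0.9694/2.191 = 0.4425.
φ₁ = arccos(0.4425) ≈ 63.7°.

63.7°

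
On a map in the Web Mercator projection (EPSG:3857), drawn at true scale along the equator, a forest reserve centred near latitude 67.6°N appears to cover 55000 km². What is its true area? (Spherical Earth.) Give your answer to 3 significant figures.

The Mercator projection is conformal; its linear scale factor is the same in every direction and equals sec φ = 1/cos φ.
Areal scale = k² = sec²φ = 1/cos²(67.6°) = 1/0.3811² = 6.886.
True area = apparent / (areal scale) = 55000 / 6.886 ≈ 7990 km².

7990 km²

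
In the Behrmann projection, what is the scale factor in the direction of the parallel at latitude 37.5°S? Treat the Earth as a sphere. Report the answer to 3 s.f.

1.09

The Behrmann projection is cylindrical equal-area with φ₀ = 30°. A cylindrical equal-area projection with standard parallel φ₀ has meridian scale h = cos φ / cos φ₀ and parallel scale k = cos φ₀ / cos φ (so areas are preserved, h·k = 1).
k = cos 30° / cos 37.5° = 0.8660/0.7934 = 1.092.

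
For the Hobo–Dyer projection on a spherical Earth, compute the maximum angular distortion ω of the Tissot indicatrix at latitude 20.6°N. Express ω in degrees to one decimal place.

The Hobo–Dyer projection is cylindrical equal-area with φ₀ = 37.5°. Cylindrical equal-area (φ₀ = 37.5°): h = cos φ / cos 37.5° along meridians, k = cos 37.5° / cos φ along parallels; h·k = 1.
At 20.6°: h = 1.180, k = 0.8475; principal scales a = 1.180, b = 0.8475.
sin(ω/2) = (a − b)/(a + b) = 0.3323/2.027 = 0.1639, so ω = 2 arcsin(0.1639) ≈ 18.9°.

18.9°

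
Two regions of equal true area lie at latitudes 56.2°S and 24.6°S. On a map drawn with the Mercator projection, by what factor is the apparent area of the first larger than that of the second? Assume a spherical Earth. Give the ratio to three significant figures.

2.67

Mercator areal scale is sec²φ.
At 56.2°: sec²(56.2°) = 1/0.5563² = 3.231.
At 24.6°: sec²(24.6°) = 1/0.9092² = 1.210.
Ratio = 3.231/1.210 = cos²(24.6°)/cos²(56.2°) ≈ 2.67.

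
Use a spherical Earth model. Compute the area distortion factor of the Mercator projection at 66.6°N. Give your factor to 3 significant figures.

6.34

Mercator is conformal, so the point scale is isotropic: h = k = sec φ = 1/cos φ.
Areal scale = k² = sec²φ = 1/cos²(66.6°) = 1/0.3971² = 6.340.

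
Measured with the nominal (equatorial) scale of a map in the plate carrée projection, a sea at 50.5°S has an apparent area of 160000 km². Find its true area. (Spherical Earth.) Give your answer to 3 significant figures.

102000 km²

Plate carrée maps x = Rλ, y = Rφ. The meridian scale is h = 1 and the parallel scale is k = 1/cos φ = sec φ.
Areal scale = h·k = 1 × sec φ; at 50.5°, h = 1.000, k = 1.572, so h·k = 1.572.
True area = apparent / (areal scale) = 160000 / 1.572 ≈ 102000 km².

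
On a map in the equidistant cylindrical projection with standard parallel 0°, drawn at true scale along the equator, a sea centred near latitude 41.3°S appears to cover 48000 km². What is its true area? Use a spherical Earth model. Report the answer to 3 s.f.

For the equirectangular projection with φ₀ = 0 (plate carrée), h = 1 along meridians and k = sec φ along parallels.
Areal scale = h·k = 1 × sec φ; at 41.3°, h = 1.000, k = 1.331, so h·k = 1.331.
True area = apparent / (areal scale) = 48000 / 1.331 ≈ 36100 km².

36100 km²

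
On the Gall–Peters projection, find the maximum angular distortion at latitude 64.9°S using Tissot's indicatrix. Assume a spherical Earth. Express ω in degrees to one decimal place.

56.2°

The Gall–Peters projection is cylindrical equal-area with φ₀ = 45°. For cylindrical equal-area with standard parallel φ₀, h = cos φ / cos φ₀ and k = cos φ₀ / cos φ, so h·k = 1.
At 64.9°: h = 0.5999, k = 1.667; principal scales a = 1.667, b = 0.5999.
sin(ω/2) = (a − b)/(a + b) = 1.067/2.267 = 0.4707, so ω = 2 arcsin(0.4707) ≈ 56.2°.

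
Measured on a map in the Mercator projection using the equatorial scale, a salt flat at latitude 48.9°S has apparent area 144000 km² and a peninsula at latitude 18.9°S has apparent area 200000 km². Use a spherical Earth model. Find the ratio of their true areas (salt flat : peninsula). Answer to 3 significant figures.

On Mercator the areal scale is sec²φ, so true area = apparent × cos²φ.
True area of salt flat: 144000 × cos²(48.9°) = 144000 × 0.4321 = 62230 km².
True area of peninsula: 200000 × cos²(18.9°) = 200000 × 0.8951 = 179000 km².
Ratio = 62230 / 179000 ≈ 0.348.

0.348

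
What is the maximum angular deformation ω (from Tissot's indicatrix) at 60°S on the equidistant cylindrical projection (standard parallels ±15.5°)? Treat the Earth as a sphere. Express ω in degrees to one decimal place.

36.9°

With standard parallel φ₀ = 15.5°, the equirectangular projection gives x = Rλ cos φ₀, y = Rφ, so h = 1 and k = cos 15.5° / cos φ.
At 60°: h = 1.000, k = 1.927; principal scales a = 1.927, b = 1.000.
sin(ω/2) = (a − b)/(a + b) = 0.9273/2.927 = 0.3168, so ω = 2 arcsin(0.3168) ≈ 36.9°.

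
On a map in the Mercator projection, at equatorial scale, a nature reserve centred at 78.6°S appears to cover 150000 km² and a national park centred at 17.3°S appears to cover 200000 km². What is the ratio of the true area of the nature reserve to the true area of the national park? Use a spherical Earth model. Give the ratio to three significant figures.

0.0321

On Mercator the areal scale is sec²φ, so true area = apparent × cos²φ.
True area of nature reserve: 150000 × cos²(78.6°) = 150000 × 0.03907 = 5860 km².
True area of national park: 200000 × cos²(17.3°) = 200000 × 0.9116 = 182300 km².
Ratio = 5860 / 182300 ≈ 0.0321.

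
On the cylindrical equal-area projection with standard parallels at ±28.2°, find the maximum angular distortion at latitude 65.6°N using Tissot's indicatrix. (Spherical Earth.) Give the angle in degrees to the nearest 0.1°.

For cylindrical equal-area with standard parallel φ₀, h = cos φ / cos φ₀ and k = cos φ₀ / cos φ, so h·k = 1.
At 65.6°: h = 0.4687, k = 2.133; principal scales a = 2.133, b = 0.4687.
sin(ω/2) = (a − b)/(a + b) = 1.665/2.602 = 0.6397, so ω = 2 arcsin(0.6397) ≈ 79.5°.

79.5°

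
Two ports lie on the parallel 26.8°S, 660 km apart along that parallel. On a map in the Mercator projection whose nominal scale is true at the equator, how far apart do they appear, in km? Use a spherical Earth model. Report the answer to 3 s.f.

739 km

Mercator is conformal, so the point scale is isotropic: h = k = sec φ = 1/cos φ.
Along the parallel, k = sec 26.8° = 1/0.8926 = 1.120.
Map distance = 660 × 1.120 ≈ 739 km.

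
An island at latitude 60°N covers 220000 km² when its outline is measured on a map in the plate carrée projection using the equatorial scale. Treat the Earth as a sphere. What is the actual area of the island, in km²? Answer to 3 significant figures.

110000 km²

For the equirectangular projection with φ₀ = 0 (plate carrée), h = 1 along meridians and k = sec φ along parallels.
Areal scale = h·k = 1 × sec φ; at 60°, h = 1.000, k = 2.000, so h·k = 2.000.
True area = apparent / (areal scale) = 220000 / 2.000 ≈ 110000 km².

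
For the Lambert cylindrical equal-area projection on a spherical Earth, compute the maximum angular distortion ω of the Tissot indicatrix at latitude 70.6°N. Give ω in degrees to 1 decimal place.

106.5°

The Lambert cylindrical equal-area projection is the cylindrical equal-area projection with its standard parallel at the equator (φ₀ = 0). For cylindrical equal-area with standard parallel φ₀, h = cos φ / cos φ₀ and k = cos φ₀ / cos φ, so h·k = 1.
At 70.6°: h = 0.3322, k = 3.011; principal scales a = 3.011, b = 0.3322.
sin(ω/2) = (a − b)/(a + b) = 2.678/3.343 = 0.8013, so ω = 2 arcsin(0.8013) ≈ 106.5°.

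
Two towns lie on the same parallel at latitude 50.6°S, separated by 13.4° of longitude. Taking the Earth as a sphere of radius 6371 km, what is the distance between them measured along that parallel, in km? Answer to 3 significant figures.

946 km

Arc length along a parallel = R cos φ · Δλ (with Δλ in radians).
= 6371 × cos 50.6° × (13.4° × π/180) = 6371 × 0.6347 × 0.2339 ≈ 946 km.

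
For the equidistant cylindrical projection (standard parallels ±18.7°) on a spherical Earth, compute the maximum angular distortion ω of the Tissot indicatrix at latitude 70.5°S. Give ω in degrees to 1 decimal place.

57.2°

In the equirectangular projection with standard parallel φ₀ = 18.7° (x = Rλ cos φ₀, y = Rφ), meridians are true-scale (h = 1) and the parallel scale is k = cos φ₀ / cos φ.
At 70.5°: h = 1.000, k = 2.838; principal scales a = 2.838, b = 1.000.
sin(ω/2) = (a − b)/(a + b) = 1.838/3.838 = 0.4788, so ω = 2 arcsin(0.4788) ≈ 57.2°.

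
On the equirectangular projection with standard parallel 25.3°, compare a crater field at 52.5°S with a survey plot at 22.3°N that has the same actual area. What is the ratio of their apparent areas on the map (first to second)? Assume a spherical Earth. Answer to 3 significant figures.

1.52

The equidistant cylindrical projection with φ₀ = 25.3° has h = 1 (meridians true) and k = cos φ₀ / cos φ along parallels.
Areal scale at 52.5°: h·k = 1.000 × 1.485 = 1.485.
Areal scale at 22.3°: h·k = 1.000 × 0.9772 = 0.9772.
Ratio = 1.485/0.9772 ≈ 1.52.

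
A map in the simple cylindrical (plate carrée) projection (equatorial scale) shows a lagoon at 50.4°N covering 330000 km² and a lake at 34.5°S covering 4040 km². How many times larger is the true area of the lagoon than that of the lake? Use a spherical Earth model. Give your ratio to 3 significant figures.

On the plate carrée, areal scale = h·k = 1 × sec φ, so true area = apparent × cos φ.
True area of lagoon: 330000 × cos(50.4°) = 330000 × 0.6374 = 210300 km².
True area of lake: 4040 × cos(34.5°) = 4040 × 0.8241 = 3329 km².
Ratio = 210300 / 3329 ≈ 63.2.

63.2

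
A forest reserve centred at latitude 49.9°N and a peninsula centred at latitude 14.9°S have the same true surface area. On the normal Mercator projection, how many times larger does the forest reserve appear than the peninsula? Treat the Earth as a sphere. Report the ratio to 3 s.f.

Mercator areal scale is sec²φ.
At 49.9°: sec²(49.9°) = 1/0.6441² = 2.410.
At 14.9°: sec²(14.9°) = 1/0.9664² = 1.071.
Ratio = 2.410/1.071 = cos²(14.9°)/cos²(49.9°) ≈ 2.25.

2.25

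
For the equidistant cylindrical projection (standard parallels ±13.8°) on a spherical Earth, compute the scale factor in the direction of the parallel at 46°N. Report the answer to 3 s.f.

1.40

The equidistant cylindrical projection with φ₀ = 13.8° has h = 1 (meridians true) and k = cos φ₀ / cos φ along parallels.
k = cos 13.8° / cos 46° = 0.9711/0.6947 = 1.398.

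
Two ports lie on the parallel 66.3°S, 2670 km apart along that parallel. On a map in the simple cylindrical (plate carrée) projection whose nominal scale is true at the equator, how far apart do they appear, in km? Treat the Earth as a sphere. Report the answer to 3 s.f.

Plate carrée maps x = Rλ, y = Rφ. The meridian scale is h = 1 and the parallel scale is k = 1/cos φ = sec φ.
Along the parallel, k = sec 66.3° = 1/0.4019 = 2.488.
Map distance = 2670 × 2.488 ≈ 6640 km.

6640 km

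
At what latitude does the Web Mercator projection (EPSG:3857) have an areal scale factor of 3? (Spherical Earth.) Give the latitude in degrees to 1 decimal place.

54.7°

Mercator areal scale is sec²φ.
sec²φ = 3  ⇒  cos²φ = 0.3333  ⇒  cos φ = 0.5774.
φ = arccos(0.5774) ≈ 54.7°.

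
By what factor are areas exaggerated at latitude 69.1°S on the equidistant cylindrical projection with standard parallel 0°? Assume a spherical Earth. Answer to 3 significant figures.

In the plate carrée (x = Rλ, y = Rφ), meridians are true-scale (h = 1) and parallels are stretched by k = sec φ.
Areal scale = h·k = 1 × sec φ; at 69.1°, h = 1.000, k = 2.803, so h·k = 2.803.

2.80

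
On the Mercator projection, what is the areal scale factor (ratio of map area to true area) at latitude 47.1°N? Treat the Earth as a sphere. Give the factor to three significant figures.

2.16

The Mercator projection is conformal; its linear scale factor is the same in every direction and equals sec φ = 1/cos φ.
Areal scale = k² = sec²φ = 1/cos²(47.1°) = 1/0.6807² = 2.158.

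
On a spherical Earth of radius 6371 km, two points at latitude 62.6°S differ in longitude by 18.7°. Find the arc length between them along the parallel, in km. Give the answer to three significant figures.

Arc length along a parallel = R cos φ · Δλ (with Δλ in radians).
= 6371 × cos 62.6° × (18.7° × π/180) = 6371 × 0.4602 × 0.3264 ≈ 957 km.

957 km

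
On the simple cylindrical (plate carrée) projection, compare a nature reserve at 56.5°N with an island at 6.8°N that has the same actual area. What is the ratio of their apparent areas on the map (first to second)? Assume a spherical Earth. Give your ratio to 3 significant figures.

In the plate carrée (x = Rλ, y = Rφ), meridians are true-scale (h = 1) and parallels are stretched by k = sec φ.
Areal scale at 56.5°: h·k = 1.000 × 1.812 = 1.812.
Areal scale at 6.8°: h·k = 1.000 × 1.007 = 1.007.
Ratio = 1.812/1.007 ≈ 1.80.

1.80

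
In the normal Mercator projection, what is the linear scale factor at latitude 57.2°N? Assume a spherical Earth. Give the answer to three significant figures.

1.85

For Mercator, h = k = sec φ (a conformal cylindrical projection has a single point scale, 1/cos φ).
k = 1/cos 57.2° = 1/0.5417 = 1.846.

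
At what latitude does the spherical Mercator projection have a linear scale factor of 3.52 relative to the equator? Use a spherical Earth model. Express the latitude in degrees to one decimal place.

Mercator scale is k = sec φ = 1/cos φ.
1/cos φ = 3.52  ⇒  cos φ = 0.2841  ⇒  φ = arccos(0.2841) ≈ 73.5°.

73.5°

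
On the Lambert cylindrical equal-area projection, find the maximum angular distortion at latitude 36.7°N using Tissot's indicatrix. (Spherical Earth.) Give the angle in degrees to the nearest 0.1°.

25.1°

The Lambert cylindrical equal-area projection is the cylindrical equal-area projection with its standard parallel at the equator (φ₀ = 0). Cylindrical equal-area (φ₀ = 0°): h = cos φ / cos 0° along meridians, k = cos 0° / cos φ along parallels; h·k = 1.
At 36.7°: h = 0.8018, k = 1.247; principal scales a = 1.247, b = 0.8018.
sin(ω/2) = (a − b)/(a + b) = 0.4455/2.049 = 0.2174, so ω = 2 arcsin(0.2174) ≈ 25.1°.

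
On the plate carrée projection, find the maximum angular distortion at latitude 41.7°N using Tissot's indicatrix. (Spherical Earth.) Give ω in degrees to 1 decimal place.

16.7°

In the plate carrée (x = Rλ, y = Rφ), meridians are true-scale (h = 1) and parallels are stretched by k = sec φ.
At 41.7°: h = 1.000, k = 1.339; principal scales a = 1.339, b = 1.000.
sin(ω/2) = (a − b)/(a + b) = 0.3393/2.339 = 0.1451, so ω = 2 arcsin(0.1451) ≈ 16.7°.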